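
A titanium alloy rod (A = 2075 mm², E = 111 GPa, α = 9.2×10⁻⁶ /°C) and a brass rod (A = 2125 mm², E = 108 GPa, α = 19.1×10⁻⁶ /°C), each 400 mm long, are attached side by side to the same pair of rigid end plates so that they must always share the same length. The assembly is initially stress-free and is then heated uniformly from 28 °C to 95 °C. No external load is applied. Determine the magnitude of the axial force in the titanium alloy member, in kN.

P ≈ 76.3 kN (tensile in the titanium alloy)

Equilibrium of a rigid end plate with no external load gives equal and opposite internal forces ±P in the two members. Since α_{brass} > α_{titanium alloy}, heating drives the brass into compression and the titanium alloy into tension.
Setting the final lengths equal and cancelling L: (α₁ − α₂)ΔT = P/(A₁E₁) + P/(A₂E₂).
|α₁ − α₂|·ΔT = 9.9×10⁻⁶ × 67 = 0.0006633.
1/(A₁E₁) + 1/(A₂E₂) = 1/(2075×111×10³) + 1/(2125×108×10³) = 8.699×10⁻⁹ N⁻¹.
So P = 0.0006633 / 8.699×10⁻⁹ = 76.25 kN.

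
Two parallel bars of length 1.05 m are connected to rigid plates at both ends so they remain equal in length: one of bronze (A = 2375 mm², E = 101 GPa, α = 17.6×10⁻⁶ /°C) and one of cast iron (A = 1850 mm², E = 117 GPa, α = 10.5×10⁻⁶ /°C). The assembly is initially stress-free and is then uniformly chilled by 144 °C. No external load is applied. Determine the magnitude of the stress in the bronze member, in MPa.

Both members must finish at the same length. With the larger α, the bronze tends to over-contract; the plates restrain it, putting the bronze in tension and the cast iron in compression. With no external load the two internal forces are equal and opposite, magnitude P.
Compatibility of the two members (thermal + elastic change equal): (α₁ − α₂)ΔT = P·[1/(A₁E₁) + 1/(A₂E₂)].
|α₁ − α₂|·ΔT = 7.1×10⁻⁶ × 144 = 0.001022.
1/(A₁E₁) + 1/(A₂E₂) = 1/(2375×101×10³) + 1/(1850×117×10³) = 8.789×10⁻⁹ N⁻¹.
P = 0.001022 / 8.789×10⁻⁹ = 116300 N = 116.3 kN.
σ_{bronze} = P/A₁ = 116300/2375 = 48.98 MPa, tensile.

σ ≈ 49 MPa (tensile)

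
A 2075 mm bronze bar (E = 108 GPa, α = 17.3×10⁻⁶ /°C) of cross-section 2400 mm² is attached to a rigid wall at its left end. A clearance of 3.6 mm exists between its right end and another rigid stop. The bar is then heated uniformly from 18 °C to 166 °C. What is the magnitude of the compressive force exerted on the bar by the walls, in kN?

P ≈ 214 kN

Free thermal elongation = αΔT L = 17.3×10⁻⁶ × 148 × 2075 = 5.313 mm.
After closing the 3.6 mm clearance, 5.313 − 3.6 = 1.713 mm of expansion remains to be suppressed by the wall.
So σ = E(δ_free − g)/L = 108×10³ × 1.713/2075 = 89.15 MPa.
Force on the wall = σA = 89.15 × 2400 mm² = 214 kN.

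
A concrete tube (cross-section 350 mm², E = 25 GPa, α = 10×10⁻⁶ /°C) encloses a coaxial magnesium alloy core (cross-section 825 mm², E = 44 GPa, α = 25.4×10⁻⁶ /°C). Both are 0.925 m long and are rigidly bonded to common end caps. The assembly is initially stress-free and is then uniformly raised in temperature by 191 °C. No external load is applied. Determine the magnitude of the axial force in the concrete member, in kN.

The magnesium alloy has the larger α, so on heating it would change length more than the concrete if both were free. The rigid plates force a common final length, so the magnesium alloy is put into compression and the concrete into tension, with equal and opposite forces P (no external load).
Equating the net (thermal + elastic) strains gives |α₁ − α₂|·ΔT = P·[1/(A₁E₁) + 1/(A₂E₂)].
|α₁ − α₂|·ΔT = 15.4×10⁻⁶ × 191 = 0.002941.
1/(A₁E₁) + 1/(A₂E₂) = 1/(350×25×10³) + 1/(825×44×10³) = 1.418×10⁻⁷ N⁻¹.
So P = 0.002941 / 1.418×10⁻⁷ = 20.74 kN.

P ≈ 20.7 kN (tensile in the concrete)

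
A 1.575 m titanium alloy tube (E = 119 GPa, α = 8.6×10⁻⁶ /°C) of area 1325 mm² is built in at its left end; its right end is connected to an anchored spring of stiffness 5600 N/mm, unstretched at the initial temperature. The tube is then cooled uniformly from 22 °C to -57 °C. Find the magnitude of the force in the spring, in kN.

P ≈ 5.67 kN

If the spring were absent the tube would shorten by αΔT L = 8.6×10⁻⁶ × 79 × 1575 = 1.07 mm.
Let P be the tensile force in the spring. The tube extends elastically by PL/(AE) and the spring stretches by P/k; together these equal δ_free.
P [ L/(AE) + 1/k ] = δ_free → P [ 1575/(1325×119×10³) + 1/(5600) ] = 1.07.
P = 1.07 / 0.0001886 = 5675 N.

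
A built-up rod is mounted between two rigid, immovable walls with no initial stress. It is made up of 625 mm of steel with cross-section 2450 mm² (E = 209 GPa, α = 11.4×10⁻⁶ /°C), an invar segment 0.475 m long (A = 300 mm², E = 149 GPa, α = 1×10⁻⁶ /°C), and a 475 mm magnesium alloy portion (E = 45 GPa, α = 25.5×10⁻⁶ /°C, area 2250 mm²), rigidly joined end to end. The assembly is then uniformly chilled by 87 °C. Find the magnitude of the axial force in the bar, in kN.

Free thermal contraction of the whole bar: Σ αᵢΔT Lᵢ = 11.4×10⁻⁶×87×625 + 1×10⁻⁶×87×475 + 25.5×10⁻⁶×87×475 = 1.715 mm.
The rigid supports impose zero overall length change; the single axial force P common to all segments must satisfy P Σ Lᵢ/(AᵢEᵢ) = δ_free.
The series flexibility is Σ Lᵢ/(AᵢEᵢ) = 625/(2450×209×10³) + 475/(300×149×10³) + 475/(2250×45×10³) = 1.654×10⁻⁵ mm/N.
P = 1.715 / 1.654×10⁻⁵ = 103700 N = 103.7 kN, tensile.

P ≈ 104 kN (tensile)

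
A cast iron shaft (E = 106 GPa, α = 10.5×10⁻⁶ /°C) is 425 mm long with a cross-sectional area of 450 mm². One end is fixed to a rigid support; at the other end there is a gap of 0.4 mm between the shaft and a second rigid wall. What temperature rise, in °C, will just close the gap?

ΔT ≈ 89.6 °C

Contact occurs when the free expansion equals the gap: αΔT L = 0.4 mm.
ΔT = 0.4 / (10.5×10⁻⁶ × 425) = 89.64 °C.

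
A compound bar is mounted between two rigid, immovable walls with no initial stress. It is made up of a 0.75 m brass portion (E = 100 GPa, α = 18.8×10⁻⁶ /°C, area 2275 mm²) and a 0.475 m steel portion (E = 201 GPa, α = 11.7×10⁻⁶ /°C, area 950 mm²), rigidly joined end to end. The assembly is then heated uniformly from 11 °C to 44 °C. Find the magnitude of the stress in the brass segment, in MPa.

σ ≈ 49.3 MPa (compressive)

With the walls removed the bar would change length by δ_free = Σ αᵢΔT Lᵢ = 18.8×10⁻⁶×33×750 + 11.7×10⁻⁶×33×475 = 0.6487 mm.
The rigid supports impose zero overall length change; the single axial force P common to all segments must satisfy P Σ Lᵢ/(AᵢEᵢ) = δ_free.
Σ Lᵢ/(AᵢEᵢ) = 750/(2275×100×10³) + 475/(950×201×10³) = 5.784×10⁻⁶ mm/N.
P = 0.6487 / 5.784×10⁻⁶ = 112100 N = 112.1 kN, compressive.
σ_{brass} = P / A = 112100 / 2275 = 49.3 MPa.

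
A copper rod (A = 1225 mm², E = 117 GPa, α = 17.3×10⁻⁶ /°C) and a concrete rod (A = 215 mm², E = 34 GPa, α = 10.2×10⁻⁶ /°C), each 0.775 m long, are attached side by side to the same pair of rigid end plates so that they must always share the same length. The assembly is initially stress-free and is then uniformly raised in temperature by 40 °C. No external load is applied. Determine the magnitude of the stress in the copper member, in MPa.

Both members must finish at the same length. With the larger α, the copper tends to over-expand; the plates restrain it, putting the copper in compression and the concrete in tension. With no external load the two internal forces are equal and opposite, magnitude P.
Compatibility of the two members (thermal + elastic change equal): (α₁ − α₂)ΔT = P·[1/(A₁E₁) + 1/(A₂E₂)].
|α₁ − α₂|·ΔT = 7.1×10⁻⁶ × 40 = 0.000284.
1/(A₁E₁) + 1/(A₂E₂) = 1/(1225×117×10³) + 1/(215×34×10³) = 1.438×10⁻⁷ N⁻¹.
P = 0.000284 / 1.438×10⁻⁷ = 1975 N = 1.975 kN.
σ_{copper} = P/A₁ = 1975/1225 = 1.612 MPa, compressive.

σ ≈ 1.61 MPa (compressive)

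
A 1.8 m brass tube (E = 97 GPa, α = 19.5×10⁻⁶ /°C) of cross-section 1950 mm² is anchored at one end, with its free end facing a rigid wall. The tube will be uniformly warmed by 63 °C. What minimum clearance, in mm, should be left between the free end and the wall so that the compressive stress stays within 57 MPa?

g ≈ 1.15 mm

With no wall the tube would lengthen by αΔT L = 19.5×10⁻⁶ × 63 × 1800 = 2.211 mm.
A stress of 57 MPa corresponds to the wall pushing the tube back by σL/E = 57×1800/(97×10³) = 1.058 mm.
The gap must absorb the remainder: g_min = 2.211 − 1.058 = 1.154 mm.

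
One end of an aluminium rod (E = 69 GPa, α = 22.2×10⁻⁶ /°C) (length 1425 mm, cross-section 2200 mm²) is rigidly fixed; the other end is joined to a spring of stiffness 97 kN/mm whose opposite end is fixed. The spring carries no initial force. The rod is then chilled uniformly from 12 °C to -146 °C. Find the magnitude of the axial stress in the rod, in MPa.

σ ≈ 115 MPa (tensile)

The unrestrained thermal change is αΔT L = 22.2×10⁻⁶ × 158 × 1425 = 4.998 mm.
Let P be the tensile force in the spring. The rod extends elastically by PL/(AE) and the spring stretches by P/k; together these equal δ_free.
P [ L/(AE) + 1/k ] = δ_free → P [ 1425/(2200×69×10³) + 1/(97×10³) ] = 4.998.
P = 4.998 / 1.97×10⁻⁵ = 253800 N.
σ = P/A = 253800/2200 = 115.3 MPa.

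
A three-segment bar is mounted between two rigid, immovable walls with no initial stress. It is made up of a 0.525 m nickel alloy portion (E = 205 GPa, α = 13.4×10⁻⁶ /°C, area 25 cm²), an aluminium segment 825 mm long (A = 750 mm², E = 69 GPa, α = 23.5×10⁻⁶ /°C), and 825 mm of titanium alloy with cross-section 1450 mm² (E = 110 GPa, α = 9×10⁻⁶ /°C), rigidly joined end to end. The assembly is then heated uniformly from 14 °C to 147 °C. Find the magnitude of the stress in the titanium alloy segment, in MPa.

σ ≈ 140 MPa (compressive)

Free thermal expansion of the whole bar: Σ αᵢΔT Lᵢ = 13.4×10⁻⁶×133×525 + 23.5×10⁻⁶×133×825 + 9×10⁻⁶×133×825 = 4.502 mm.
The walls prevent any net length change, so an axial force P (same in every segment) develops. Compatibility: P · Σ Lᵢ/(AᵢEᵢ) = δ_free.
Σ Lᵢ/(AᵢEᵢ) = 525/(2500×205×10³) + 825/(750×69×10³) + 825/(1450×110×10³) = 2.214×10⁻⁵ mm/N.
P = 4.502 / 2.214×10⁻⁵ = 203300 N = 203.3 kN, compressive.
σ_{titanium alloy} = P / A = 203300 / 1450 = 140.2 MPa.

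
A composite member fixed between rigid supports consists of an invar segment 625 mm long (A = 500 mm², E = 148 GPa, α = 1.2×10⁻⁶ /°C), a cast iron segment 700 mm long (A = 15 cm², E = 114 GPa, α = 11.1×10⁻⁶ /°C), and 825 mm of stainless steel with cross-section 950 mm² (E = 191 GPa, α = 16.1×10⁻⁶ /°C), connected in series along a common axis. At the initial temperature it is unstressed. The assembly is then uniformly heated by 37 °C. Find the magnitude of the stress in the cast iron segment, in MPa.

σ ≈ 31.5 MPa (compressive)

With the walls removed the bar would change length by δ_free = Σ αᵢΔT Lᵢ = 1.2×10⁻⁶×37×625 + 11.1×10⁻⁶×37×700 + 16.1×10⁻⁶×37×825 = 0.8067 mm.
Since the ends are fixed, an axial force P builds up, equal in every segment, with P · Σ Lᵢ/(AᵢEᵢ) = δ_free.
Σ Lᵢ/(AᵢEᵢ) = 625/(500×148×10³) + 700/(1500×114×10³) + 825/(950×191×10³) = 1.709×10⁻⁵ mm/N.
P = 0.8067 / 1.709×10⁻⁵ = 47210 N = 47.21 kN, compressive.
σ_{cast iron} = P / A = 47210 / 1500 = 31.48 MPa.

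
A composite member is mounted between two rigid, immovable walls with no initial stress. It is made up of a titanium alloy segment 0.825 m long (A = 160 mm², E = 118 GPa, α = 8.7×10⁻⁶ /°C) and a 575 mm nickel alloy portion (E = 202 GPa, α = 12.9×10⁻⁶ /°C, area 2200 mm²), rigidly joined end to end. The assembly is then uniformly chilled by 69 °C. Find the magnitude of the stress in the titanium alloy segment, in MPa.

σ ≈ 140 MPa (tensile)

If the supports were absent, the total length change would be Σ αᵢΔT Lᵢ = 8.7×10⁻⁶×69×825 + 12.9×10⁻⁶×69×575 = 1.007 mm.
The rigid supports impose zero overall length change; the single axial force P common to all segments must satisfy P Σ Lᵢ/(AᵢEᵢ) = δ_free.
The series flexibility is Σ Lᵢ/(AᵢEᵢ) = 825/(160×118×10³) + 575/(2200×202×10³) = 4.499×10⁻⁵ mm/N.
Hence P = δ_free / Σ(L/AE) = 1.007/4.499×10⁻⁵ = 22.38 kN (tensile).
σ_{titanium alloy} = P / A = 22380 / 160 = 139.9 MPa.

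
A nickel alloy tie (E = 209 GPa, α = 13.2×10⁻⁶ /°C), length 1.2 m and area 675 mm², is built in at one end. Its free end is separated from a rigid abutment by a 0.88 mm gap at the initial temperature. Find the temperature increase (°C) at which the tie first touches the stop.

The gap closes when αΔT L = 0.88 mm, since the tie is still unstressed at that instant.
ΔT = 0.88 / (13.2×10⁻⁶ × 1200) = 55.56 °C.

ΔT ≈ 55.6 °C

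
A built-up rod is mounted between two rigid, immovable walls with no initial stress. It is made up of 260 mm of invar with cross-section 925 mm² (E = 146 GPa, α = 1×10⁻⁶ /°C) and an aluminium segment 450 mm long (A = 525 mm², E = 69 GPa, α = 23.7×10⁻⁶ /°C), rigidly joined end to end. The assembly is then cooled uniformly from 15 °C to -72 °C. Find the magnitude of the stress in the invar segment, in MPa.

Free thermal contraction of the whole bar: Σ αᵢΔT Lᵢ = 1×10⁻⁶×87×260 + 23.7×10⁻⁶×87×450 = 0.9505 mm.
Since the ends are fixed, an axial force P builds up, equal in every segment, with P · Σ Lᵢ/(AᵢEᵢ) = δ_free.
The series flexibility is Σ Lᵢ/(AᵢEᵢ) = 260/(925×146×10³) + 450/(525×69×10³) = 1.435×10⁻⁵ mm/N.
Hence P = δ_free / Σ(L/AE) = 0.9505/1.435×10⁻⁵ = 66.25 kN (tensile).
σ_{invar} = P / A = 66250 / 925 = 71.62 MPa.

σ ≈ 71.6 MPa (tensile)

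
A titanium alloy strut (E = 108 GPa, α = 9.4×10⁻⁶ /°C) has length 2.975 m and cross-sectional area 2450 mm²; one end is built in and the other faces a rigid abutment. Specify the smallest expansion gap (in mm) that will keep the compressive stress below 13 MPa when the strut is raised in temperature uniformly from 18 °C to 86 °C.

With no wall the strut would lengthen by αΔT L = 9.4×10⁻⁶ × 68 × 2975 = 1.902 mm.
At the allowable stress the elastic shortening the wall may impose is σL/E = 13 × 2975 / (108×10³) = 0.3581 mm.
So the gap has to take up the difference, g_min = δ_free − σL/E = 1.902 − 0.3581 = 1.544 mm.

g ≈ 1.54 mm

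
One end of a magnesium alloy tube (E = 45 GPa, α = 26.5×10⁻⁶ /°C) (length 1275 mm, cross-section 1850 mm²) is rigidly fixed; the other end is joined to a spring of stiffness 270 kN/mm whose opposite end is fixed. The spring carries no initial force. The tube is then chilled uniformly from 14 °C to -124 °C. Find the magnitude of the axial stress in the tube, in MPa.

If the spring were absent the tube would shorten by αΔT L = 26.5×10⁻⁶ × 138 × 1275 = 4.663 mm.
With a force P in the spring, the elastic change of the tube is PL/(AE) and that of the spring is P/k; compatibility requires their sum to equal δ_free.
So P = δ_free / [L/(AE) + 1/k] = 4.663 / [ 1275/(1850×45×10³) + 1/(270×10³) ].
P = 4.663 / 1.902×10⁻⁵ = 245200 N.
σ = P/A = 245200/1850 = 132.5 MPa.

σ ≈ 133 MPa (tensile)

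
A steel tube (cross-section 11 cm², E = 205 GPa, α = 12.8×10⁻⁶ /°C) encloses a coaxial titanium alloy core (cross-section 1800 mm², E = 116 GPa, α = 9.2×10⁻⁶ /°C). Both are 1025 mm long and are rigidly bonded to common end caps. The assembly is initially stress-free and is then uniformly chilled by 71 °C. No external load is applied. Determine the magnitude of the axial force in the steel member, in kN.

The steel has the larger α, so on cooling it would change length more than the titanium alloy if both were free. The rigid plates force a common final length, so the steel is put into tension and the titanium alloy into compression, with equal and opposite forces P (no external load).
Setting the final lengths equal and cancelling L: (α₁ − α₂)ΔT = P/(A₁E₁) + P/(A₂E₂).
|α₁ − α₂|·ΔT = 3.6×10⁻⁶ × 71 = 0.0002556.
1/(A₁E₁) + 1/(A₂E₂) = 1/(1100×205×10³) + 1/(1800×116×10³) = 9.224×10⁻⁹ N⁻¹.
So P = 0.0002556 / 9.224×10⁻⁹ = 27.71 kN.

P ≈ 27.7 kN (tensile in the steel)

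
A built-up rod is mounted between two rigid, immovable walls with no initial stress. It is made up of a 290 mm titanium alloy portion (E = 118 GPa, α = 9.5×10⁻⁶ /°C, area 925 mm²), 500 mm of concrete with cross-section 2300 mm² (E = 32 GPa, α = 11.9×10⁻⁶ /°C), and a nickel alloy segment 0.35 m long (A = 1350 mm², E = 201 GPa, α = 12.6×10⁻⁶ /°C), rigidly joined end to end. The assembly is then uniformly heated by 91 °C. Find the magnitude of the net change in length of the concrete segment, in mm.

|ΔL| ≈ 0.213 mm

With the walls removed the bar would change length by δ_free = Σ αᵢΔT Lᵢ = 9.5×10⁻⁶×91×290 + 11.9×10⁻⁶×91×500 + 12.6×10⁻⁶×91×350 = 1.193 mm.
The rigid supports impose zero overall length change; the single axial force P common to all segments must satisfy P Σ Lᵢ/(AᵢEᵢ) = δ_free.
The series flexibility is Σ Lᵢ/(AᵢEᵢ) = 290/(925×118×10³) + 500/(2300×32×10³) + 350/(1350×201×10³) = 1.074×10⁻⁵ mm/N.
P = 1.193 / 1.074×10⁻⁵ = 111100 N = 111.1 kN, compressive.
For the concrete segment, free thermal change = 11.9×10⁻⁶×91×500 = 0.5414 mm and elastic change from P = 111100×500/(2300×32×10³) = 0.7549 mm; these oppose, so the net change is 0.213 mm (segment shortens).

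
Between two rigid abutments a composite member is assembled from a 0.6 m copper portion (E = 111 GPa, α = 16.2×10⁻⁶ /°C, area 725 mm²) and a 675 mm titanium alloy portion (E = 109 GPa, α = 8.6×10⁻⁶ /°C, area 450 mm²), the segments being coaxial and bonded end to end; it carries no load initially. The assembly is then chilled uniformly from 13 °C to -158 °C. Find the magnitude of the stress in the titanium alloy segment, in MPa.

σ ≈ 278 MPa (tensile)

If the supports were absent, the total length change would be Σ αᵢΔT Lᵢ = 16.2×10⁻⁶×171×600 + 8.6×10⁻⁶×171×675 = 2.655 mm.
Since the ends are fixed, an axial force P builds up, equal in every segment, with P · Σ Lᵢ/(AᵢEᵢ) = δ_free.
The series flexibility is Σ Lᵢ/(AᵢEᵢ) = 600/(725×111×10³) + 675/(450×109×10³) = 2.122×10⁻⁵ mm/N.
Hence P = δ_free / Σ(L/AE) = 2.655/2.122×10⁻⁵ = 125.1 kN (tensile).
σ_{titanium alloy} = P / A = 125100 / 450 = 278.1 MPa.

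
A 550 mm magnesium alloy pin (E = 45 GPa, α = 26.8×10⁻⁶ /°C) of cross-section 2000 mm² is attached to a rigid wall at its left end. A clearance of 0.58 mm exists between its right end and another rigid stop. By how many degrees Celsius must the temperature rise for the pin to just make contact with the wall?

ΔT ≈ 39.3 °C

Contact occurs when the free expansion equals the gap: αΔT L = 0.58 mm.
So ΔT = g/(αL) = 0.58/(26.8×10⁻⁶ × 550) = 39.35 °C.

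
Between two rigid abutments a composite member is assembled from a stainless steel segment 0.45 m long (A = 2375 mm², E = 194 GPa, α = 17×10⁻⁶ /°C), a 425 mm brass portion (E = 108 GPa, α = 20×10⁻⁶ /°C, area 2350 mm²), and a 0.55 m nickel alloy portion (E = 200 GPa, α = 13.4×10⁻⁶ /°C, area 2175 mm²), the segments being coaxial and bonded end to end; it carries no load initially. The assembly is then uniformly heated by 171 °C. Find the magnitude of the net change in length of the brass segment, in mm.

|ΔL| ≈ 0.267 mm

Free thermal expansion of the whole bar: Σ αᵢΔT Lᵢ = 17×10⁻⁶×171×450 + 20×10⁻⁶×171×425 + 13.4×10⁻⁶×171×550 = 4.022 mm.
The walls prevent any net length change, so an axial force P (same in every segment) develops. Compatibility: P · Σ Lᵢ/(AᵢEᵢ) = δ_free.
The series flexibility is Σ Lᵢ/(AᵢEᵢ) = 450/(2375×194×10³) + 425/(2350×108×10³) + 550/(2175×200×10³) = 3.916×10⁻⁶ mm/N.
P = 4.022 / 3.916×10⁻⁶ = 1.027×10⁶ N = 1027 kN, compressive.
For the brass segment, free thermal change = 20×10⁻⁶×171×425 = 1.454 mm and elastic change from P = 1.027×10⁶×425/(2350×108×10³) = 1.72 mm; these oppose, so the net change is 0.267 mm (segment shortens).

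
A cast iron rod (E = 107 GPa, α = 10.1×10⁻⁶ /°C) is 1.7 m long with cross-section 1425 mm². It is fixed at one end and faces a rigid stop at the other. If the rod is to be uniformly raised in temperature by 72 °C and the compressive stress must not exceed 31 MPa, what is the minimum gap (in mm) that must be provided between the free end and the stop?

Free expansion if unrestrained: δ_free = αΔT L = 10.1×10⁻⁶ × 72 × 1700 = 1.236 mm.
At the allowable stress the elastic shortening the wall may impose is σL/E = 31 × 1700 / (107×10³) = 0.4925 mm.
So the gap has to take up the difference, g_min = δ_free − σL/E = 1.236 − 0.4925 = 0.7437 mm.

g ≈ 0.744 mm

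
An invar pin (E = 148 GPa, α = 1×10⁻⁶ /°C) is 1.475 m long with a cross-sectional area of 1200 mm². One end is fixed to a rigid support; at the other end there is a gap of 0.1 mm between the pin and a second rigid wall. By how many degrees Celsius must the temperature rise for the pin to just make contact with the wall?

ΔT ≈ 67.8 °C

Contact occurs when the free expansion equals the gap: αΔT L = 0.1 mm.
ΔT = 0.1 / (1×10⁻⁶ × 1475) = 67.8 °C.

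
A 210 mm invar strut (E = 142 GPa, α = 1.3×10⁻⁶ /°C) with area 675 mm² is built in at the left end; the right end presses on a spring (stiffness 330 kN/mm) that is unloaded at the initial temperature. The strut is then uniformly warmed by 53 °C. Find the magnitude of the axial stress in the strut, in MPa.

σ ≈ 4.11 MPa (compressive)

The unrestrained thermal change is αΔT L = 1.3×10⁻⁶ × 53 × 210 = 0.01447 mm.
Let P be the compressive force at the spring. The strut shortens elastically by PL/(AE) and the spring compresses by P/k; together these equal δ_free.
So P = δ_free / [L/(AE) + 1/k] = 0.01447 / [ 210/(675×142×10³) + 1/(330×10³) ].
P = 0.01447 / 5.221×10⁻⁶ = 2771 N.
σ = P/A = 2771/675 = 4.105 MPa.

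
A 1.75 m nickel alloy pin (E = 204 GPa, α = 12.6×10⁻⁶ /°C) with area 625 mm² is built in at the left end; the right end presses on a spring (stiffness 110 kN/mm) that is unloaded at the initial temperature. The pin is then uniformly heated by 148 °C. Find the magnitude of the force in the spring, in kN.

P ≈ 143 kN

The unrestrained thermal change is αΔT L = 12.6×10⁻⁶ × 148 × 1750 = 3.263 mm.
With a force P in the spring, the elastic change of the pin is PL/(AE) and that of the spring is P/k; compatibility requires their sum to equal δ_free.
So P = δ_free / [L/(AE) + 1/k] = 3.263 / [ 1750/(625×204×10³) + 1/(110×10³) ].
P = 3.263 / 2.282×10⁻⁵ = 143000 N.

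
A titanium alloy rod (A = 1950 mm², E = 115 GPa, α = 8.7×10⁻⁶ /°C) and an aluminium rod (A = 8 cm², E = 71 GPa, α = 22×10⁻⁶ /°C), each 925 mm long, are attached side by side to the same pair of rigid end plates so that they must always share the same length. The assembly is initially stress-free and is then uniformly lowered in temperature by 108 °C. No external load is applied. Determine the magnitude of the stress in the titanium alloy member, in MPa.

σ ≈ 33.4 MPa (compressive)

Equilibrium of a rigid end plate with no external load gives equal and opposite internal forces ±P in the two members. Since α_{aluminium} > α_{titanium alloy}, cooling drives the aluminium into tension and the titanium alloy into compression.
Compatibility of the two members (thermal + elastic change equal): (α₁ − α₂)ΔT = P·[1/(A₁E₁) + 1/(A₂E₂)].
|α₁ − α₂|·ΔT = 13.3×10⁻⁶ × 108 = 0.001436.
1/(A₁E₁) + 1/(A₂E₂) = 1/(1950×115×10³) + 1/(800×71×10³) = 2.206×10⁻⁸ N⁻¹.
P = 0.001436 / 2.206×10⁻⁸ = 65100 N = 65.1 kN.
σ_{titanium alloy} = P/A₁ = 65100/1950 = 33.38 MPa, compressive.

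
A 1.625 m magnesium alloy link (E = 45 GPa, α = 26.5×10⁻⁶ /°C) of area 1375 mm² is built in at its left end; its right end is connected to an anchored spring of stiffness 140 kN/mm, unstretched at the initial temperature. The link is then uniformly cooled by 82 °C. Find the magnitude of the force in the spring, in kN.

The unrestrained thermal change is αΔT L = 26.5×10⁻⁶ × 82 × 1625 = 3.531 mm.
With a force P in the spring, the elastic change of the link is PL/(AE) and that of the spring is P/k; compatibility requires their sum to equal δ_free.
So P = δ_free / [L/(AE) + 1/k] = 3.531 / [ 1625/(1375×45×10³) + 1/(140×10³) ].
P = 3.531 / 3.341×10⁻⁵ = 105700 N.

P ≈ 106 kN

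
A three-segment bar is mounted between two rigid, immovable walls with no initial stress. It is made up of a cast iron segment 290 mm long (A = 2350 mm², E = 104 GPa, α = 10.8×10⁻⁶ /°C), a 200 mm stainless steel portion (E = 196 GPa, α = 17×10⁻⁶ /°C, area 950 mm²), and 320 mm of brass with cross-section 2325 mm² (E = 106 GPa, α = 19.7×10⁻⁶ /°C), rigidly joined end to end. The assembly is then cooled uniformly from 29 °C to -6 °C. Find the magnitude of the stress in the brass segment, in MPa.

σ ≈ 54.3 MPa (tensile)

With the walls removed the bar would change length by δ_free = Σ αᵢΔT Lᵢ = 10.8×10⁻⁶×35×290 + 17×10⁻⁶×35×200 + 19.7×10⁻⁶×35×320 = 0.4493 mm.
The walls prevent any net length change, so an axial force P (same in every segment) develops. Compatibility: P · Σ Lᵢ/(AᵢEᵢ) = δ_free.
Σ Lᵢ/(AᵢEᵢ) = 290/(2350×104×10³) + 200/(950×196×10³) + 320/(2325×106×10³) = 3.559×10⁻⁶ mm/N.
Hence P = δ_free / Σ(L/AE) = 0.4493/3.559×10⁻⁶ = 126.2 kN (tensile).
σ_{brass} = P / A = 126200 / 2325 = 54.29 MPa.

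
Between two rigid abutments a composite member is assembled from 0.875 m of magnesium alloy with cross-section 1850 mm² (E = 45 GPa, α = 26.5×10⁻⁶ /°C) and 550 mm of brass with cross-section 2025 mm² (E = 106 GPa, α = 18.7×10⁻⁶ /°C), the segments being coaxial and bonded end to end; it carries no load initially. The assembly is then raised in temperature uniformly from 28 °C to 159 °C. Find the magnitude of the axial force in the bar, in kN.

With the walls removed the bar would change length by δ_free = Σ αᵢΔT Lᵢ = 26.5×10⁻⁶×131×875 + 18.7×10⁻⁶×131×550 = 4.385 mm.
The walls prevent any net length change, so an axial force P (same in every segment) develops. Compatibility: P · Σ Lᵢ/(AᵢEᵢ) = δ_free.
The series flexibility is Σ Lᵢ/(AᵢEᵢ) = 875/(1850×45×10³) + 550/(2025×106×10³) = 1.307×10⁻⁵ mm/N.
P = 4.385 / 1.307×10⁻⁵ = 335400 N = 335.4 kN, compressive.

P ≈ 335 kN (compressive)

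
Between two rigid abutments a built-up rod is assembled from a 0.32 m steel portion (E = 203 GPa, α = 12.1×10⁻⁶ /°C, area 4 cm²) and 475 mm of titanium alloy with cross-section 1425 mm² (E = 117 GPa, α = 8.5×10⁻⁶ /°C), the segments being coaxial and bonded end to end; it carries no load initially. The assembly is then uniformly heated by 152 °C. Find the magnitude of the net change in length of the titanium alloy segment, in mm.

|ΔL| ≈ 0.109 mm

If the supports were absent, the total length change would be Σ αᵢΔT Lᵢ = 12.1×10⁻⁶×152×320 + 8.5×10⁻⁶×152×475 = 1.202 mm.
Since the ends are fixed, an axial force P builds up, equal in every segment, with P · Σ Lᵢ/(AᵢEᵢ) = δ_free.
The series flexibility is Σ Lᵢ/(AᵢEᵢ) = 320/(400×203×10³) + 475/(1425×117×10³) = 6.79×10⁻⁶ mm/N.
So P = 1.202 / 6.79×10⁻⁶ = 177.1 kN, compressive.
For the titanium alloy segment, free thermal change = 8.5×10⁻⁶×152×475 = 0.6137 mm and elastic change from P = 177100×475/(1425×117×10³) = 0.5045 mm; these oppose, so the net change is 0.109 mm (segment lengthens).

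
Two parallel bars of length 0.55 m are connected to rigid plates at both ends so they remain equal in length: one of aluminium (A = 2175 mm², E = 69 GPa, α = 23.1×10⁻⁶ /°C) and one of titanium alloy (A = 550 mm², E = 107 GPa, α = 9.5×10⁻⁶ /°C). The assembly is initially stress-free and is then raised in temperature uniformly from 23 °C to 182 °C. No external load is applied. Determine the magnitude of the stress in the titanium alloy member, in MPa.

Equilibrium of a rigid end plate with no external load gives equal and opposite internal forces ±P in the two members. Since α_{aluminium} > α_{titanium alloy}, heating drives the aluminium into compression and the titanium alloy into tension.
Setting the final lengths equal and cancelling L: (α₁ − α₂)ΔT = P/(A₁E₁) + P/(A₂E₂).
|α₁ − α₂|·ΔT = 13.6×10⁻⁶ × 159 = 0.002162.
1/(A₁E₁) + 1/(A₂E₂) = 1/(2175×69×10³) + 1/(550×107×10³) = 2.366×10⁻⁸ N⁻¹.
P = 0.002162 / 2.366×10⁻⁸ = 91410 N = 91.41 kN.
σ_{titanium alloy} = P/A₂ = 91410/550 = 166.2 MPa, tensile.

σ ≈ 166 MPa (tensile)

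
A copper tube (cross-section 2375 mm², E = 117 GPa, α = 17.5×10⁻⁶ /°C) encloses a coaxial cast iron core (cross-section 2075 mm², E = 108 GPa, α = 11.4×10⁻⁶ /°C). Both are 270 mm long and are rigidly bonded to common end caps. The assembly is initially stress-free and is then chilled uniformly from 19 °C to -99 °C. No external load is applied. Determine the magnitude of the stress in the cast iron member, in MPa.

σ ≈ 43 MPa (compressive)

The copper has the larger α, so on cooling it would change length more than the cast iron if both were free. The rigid plates force a common final length, so the copper is put into tension and the cast iron into compression, with equal and opposite forces P (no external load).
Compatibility of the two members (thermal + elastic change equal): (α₁ − α₂)ΔT = P·[1/(A₁E₁) + 1/(A₂E₂)].
|α₁ − α₂|·ΔT = 6.1×10⁻⁶ × 118 = 0.0007198.
1/(A₁E₁) + 1/(A₂E₂) = 1/(2375×117×10³) + 1/(2075×108×10³) = 8.061×10⁻⁹ N⁻¹.
So P = 0.0007198 / 8.061×10⁻⁹ = 89.29 kN.
σ_{cast iron} = P/A₂ = 89290/2075 = 43.03 MPa, compressive.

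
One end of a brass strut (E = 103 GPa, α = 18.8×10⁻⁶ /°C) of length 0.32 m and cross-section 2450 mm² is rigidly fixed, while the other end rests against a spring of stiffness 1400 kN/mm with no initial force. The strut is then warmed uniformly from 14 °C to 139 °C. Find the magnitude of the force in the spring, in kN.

P ≈ 379 kN

If the spring were absent the strut would lengthen by αΔT L = 18.8×10⁻⁶ × 125 × 320 = 0.752 mm.
Let P be the compressive force at the spring. The strut shortens elastically by PL/(AE) and the spring compresses by P/k; together these equal δ_free.
So P = δ_free / [L/(AE) + 1/k] = 0.752 / [ 320/(2450×103×10³) + 1/(1400×10³) ].
P = 0.752 / 1.982×10⁻⁶ = 379300 N.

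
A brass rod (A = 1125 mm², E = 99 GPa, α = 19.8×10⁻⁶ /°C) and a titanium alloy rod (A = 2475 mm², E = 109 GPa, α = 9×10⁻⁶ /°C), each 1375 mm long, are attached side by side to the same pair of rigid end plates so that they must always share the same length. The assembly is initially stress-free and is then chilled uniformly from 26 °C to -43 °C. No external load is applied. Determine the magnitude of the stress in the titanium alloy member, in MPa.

Equilibrium of a rigid end plate with no external load gives equal and opposite internal forces ±P in the two members. Since α_{brass} > α_{titanium alloy}, cooling drives the brass into tension and the titanium alloy into compression.
Setting the final lengths equal and cancelling L: (α₁ − α₂)ΔT = P/(A₁E₁) + P/(A₂E₂).
|α₁ − α₂|·ΔT = 10.8×10⁻⁶ × 69 = 0.0007452.
1/(A₁E₁) + 1/(A₂E₂) = 1/(1125×99×10³) + 1/(2475×109×10³) = 1.269×10⁻⁸ N⁻¹.
So P = 0.0007452 / 1.269×10⁻⁸ = 58.74 kN.
σ_{titanium alloy} = P/A₂ = 58740/2475 = 23.74 MPa, compressive.

σ ≈ 23.7 MPa (compressive)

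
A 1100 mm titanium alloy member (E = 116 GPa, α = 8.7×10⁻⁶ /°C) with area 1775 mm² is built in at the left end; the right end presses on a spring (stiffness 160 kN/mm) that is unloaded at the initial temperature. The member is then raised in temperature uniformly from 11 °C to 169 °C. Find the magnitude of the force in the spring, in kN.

P ≈ 130 kN

If the spring were absent the member would lengthen by αΔT L = 8.7×10⁻⁶ × 158 × 1100 = 1.512 mm.
Let P be the compressive force at the spring. The member shortens elastically by PL/(AE) and the spring compresses by P/k; together these equal δ_free.
So P = δ_free / [L/(AE) + 1/k] = 1.512 / [ 1100/(1775×116×10³) + 1/(160×10³) ].
P = 1.512 / 1.159×10⁻⁵ = 130400 N.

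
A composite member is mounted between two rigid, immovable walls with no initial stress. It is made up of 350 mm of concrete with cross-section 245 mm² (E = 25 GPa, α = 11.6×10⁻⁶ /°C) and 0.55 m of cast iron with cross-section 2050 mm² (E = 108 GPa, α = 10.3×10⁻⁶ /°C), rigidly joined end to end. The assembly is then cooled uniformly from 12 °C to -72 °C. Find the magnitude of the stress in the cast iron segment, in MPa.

If the supports were absent, the total length change would be Σ αᵢΔT Lᵢ = 11.6×10⁻⁶×84×350 + 10.3×10⁻⁶×84×550 = 0.8169 mm.
The rigid supports impose zero overall length change; the single axial force P common to all segments must satisfy P Σ Lᵢ/(AᵢEᵢ) = δ_free.
The series flexibility is Σ Lᵢ/(AᵢEᵢ) = 350/(245×25×10³) + 550/(2050×108×10³) = 5.963×10⁻⁵ mm/N.
Hence P = δ_free / Σ(L/AE) = 0.8169/5.963×10⁻⁵ = 13.7 kN (tensile).
σ_{cast iron} = P / A = 13700 / 2050 = 6.683 MPa.

σ ≈ 6.68 MPa (tensile)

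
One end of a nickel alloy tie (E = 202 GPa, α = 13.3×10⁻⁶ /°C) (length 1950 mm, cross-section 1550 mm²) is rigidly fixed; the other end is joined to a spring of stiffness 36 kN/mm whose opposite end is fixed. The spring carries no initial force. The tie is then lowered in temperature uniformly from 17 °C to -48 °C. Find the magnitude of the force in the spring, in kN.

P ≈ 49.6 kN

Free thermal contraction: δ_free = αΔT L = 13.3×10⁻⁶ × 65 × 1950 = 1.686 mm.
Let P be the tensile force in the spring. The tie extends elastically by PL/(AE) and the spring stretches by P/k; together these equal δ_free.
P [ L/(AE) + 1/k ] = δ_free → P [ 1950/(1550×202×10³) + 1/(36×10³) ] = 1.686.
P = 1.686 / 3.401×10⁻⁵ = 49570 N.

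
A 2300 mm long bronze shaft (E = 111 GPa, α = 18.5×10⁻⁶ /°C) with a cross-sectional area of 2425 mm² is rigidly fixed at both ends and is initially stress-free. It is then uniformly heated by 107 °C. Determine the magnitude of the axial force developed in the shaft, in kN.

The ends cannot move, so σ = EαΔT = 111×10³ × 18.5×10⁻⁶ × 107 = 219.7 MPa.
Then P = σA = 219.7 × 2425 mm² = 532.8 kN, compressive.

P ≈ 533 kN (compressive)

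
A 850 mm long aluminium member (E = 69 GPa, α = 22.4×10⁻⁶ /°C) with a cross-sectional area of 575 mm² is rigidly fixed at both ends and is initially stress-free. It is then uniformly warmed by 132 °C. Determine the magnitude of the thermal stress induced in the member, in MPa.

Because both ends are immovable the net strain is zero, and the suppressed thermal strain is αΔT = 22.4×10⁻⁶ × 132 = 2956.8×10⁻⁶.
The stress required to suppress this strain is σ = Eε = 69×10³ × 2956.8×10⁻⁶ = 204 MPa, compressive since the member is trying to expand.

σ ≈ 204 MPa (compressive)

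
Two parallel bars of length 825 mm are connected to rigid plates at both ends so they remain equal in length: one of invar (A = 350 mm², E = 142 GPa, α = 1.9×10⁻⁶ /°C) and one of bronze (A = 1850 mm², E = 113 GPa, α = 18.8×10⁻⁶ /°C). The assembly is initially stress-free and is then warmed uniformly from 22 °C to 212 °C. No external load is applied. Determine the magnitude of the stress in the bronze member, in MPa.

The bronze has the larger α, so on heating it would change length more than the invar if both were free. The rigid plates force a common final length, so the bronze is put into compression and the invar into tension, with equal and opposite forces P (no external load).
Compatibility of the two members (thermal + elastic change equal): (α₁ − α₂)ΔT = P·[1/(A₁E₁) + 1/(A₂E₂)].
|α₁ − α₂|·ΔT = 16.9×10⁻⁶ × 190 = 0.003211.
1/(A₁E₁) + 1/(A₂E₂) = 1/(350×142×10³) + 1/(1850×113×10³) = 2.49×10⁻⁸ N⁻¹.
So P = 0.003211 / 2.49×10⁻⁸ = 128.9 kN.
σ_{bronze} = P/A₂ = 128900/1850 = 69.69 MPa, compressive.

σ ≈ 69.7 MPa (compressive)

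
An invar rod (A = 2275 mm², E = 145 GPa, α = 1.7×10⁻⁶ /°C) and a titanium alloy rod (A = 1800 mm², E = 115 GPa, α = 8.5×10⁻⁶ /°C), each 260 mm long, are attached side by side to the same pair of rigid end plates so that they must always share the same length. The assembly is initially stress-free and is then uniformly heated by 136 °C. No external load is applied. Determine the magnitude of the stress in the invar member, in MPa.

σ ≈ 51.7 MPa (tensile)

Both members must finish at the same length. With the larger α, the titanium alloy tends to over-expand; the plates restrain it, putting the titanium alloy in compression and the invar in tension. With no external load the two internal forces are equal and opposite, magnitude P.
Compatibility of the two members (thermal + elastic change equal): (α₁ − α₂)ΔT = P·[1/(A₁E₁) + 1/(A₂E₂)].
|α₁ − α₂|·ΔT = 6.8×10⁻⁶ × 136 = 0.0009248.
1/(A₁E₁) + 1/(A₂E₂) = 1/(2275×145×10³) + 1/(1800×115×10³) = 7.862×10⁻⁹ N⁻¹.
P = 0.0009248 / 7.862×10⁻⁹ = 117600 N = 117.6 kN.
σ_{invar} = P/A₁ = 117600/2275 = 51.7 MPa, tensile.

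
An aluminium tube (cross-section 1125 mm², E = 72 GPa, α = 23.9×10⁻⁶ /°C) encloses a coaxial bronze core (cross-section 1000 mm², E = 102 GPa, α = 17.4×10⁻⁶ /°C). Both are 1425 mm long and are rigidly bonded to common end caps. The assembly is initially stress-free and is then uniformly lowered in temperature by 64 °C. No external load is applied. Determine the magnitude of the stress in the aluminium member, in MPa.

σ ≈ 16.7 MPa (tensile)

Both members must finish at the same length. With the larger α, the aluminium tends to over-contract; the plates restrain it, putting the aluminium in tension and the bronze in compression. With no external load the two internal forces are equal and opposite, magnitude P.
Equating the net (thermal + elastic) strains gives |α₁ − α₂|·ΔT = P·[1/(A₁E₁) + 1/(A₂E₂)].
|α₁ − α₂|·ΔT = 6.5×10⁻⁶ × 64 = 0.000416.
1/(A₁E₁) + 1/(A₂E₂) = 1/(1125×72×10³) + 1/(1000×102×10³) = 2.215×10⁻⁸ N⁻¹.
P = 0.000416 / 2.215×10⁻⁸ = 18780 N = 18.78 kN.
σ_{aluminium} = P/A₁ = 18780/1125 = 16.69 MPa, tensile.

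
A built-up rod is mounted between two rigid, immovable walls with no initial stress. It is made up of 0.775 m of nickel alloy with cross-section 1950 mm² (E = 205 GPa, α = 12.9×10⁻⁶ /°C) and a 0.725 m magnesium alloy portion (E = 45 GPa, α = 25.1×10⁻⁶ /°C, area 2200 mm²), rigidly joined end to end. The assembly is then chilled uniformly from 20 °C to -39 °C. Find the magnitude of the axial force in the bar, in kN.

P ≈ 180 kN (tensile)

If the supports were absent, the total length change would be Σ αᵢΔT Lᵢ = 12.9×10⁻⁶×59×775 + 25.1×10⁻⁶×59×725 = 1.664 mm.
The walls prevent any net length change, so an axial force P (same in every segment) develops. Compatibility: P · Σ Lᵢ/(AᵢEᵢ) = δ_free.
The series flexibility is Σ Lᵢ/(AᵢEᵢ) = 775/(1950×205×10³) + 725/(2200×45×10³) = 9.262×10⁻⁶ mm/N.
Hence P = δ_free / Σ(L/AE) = 1.664/9.262×10⁻⁶ = 179.6 kN (tensile).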